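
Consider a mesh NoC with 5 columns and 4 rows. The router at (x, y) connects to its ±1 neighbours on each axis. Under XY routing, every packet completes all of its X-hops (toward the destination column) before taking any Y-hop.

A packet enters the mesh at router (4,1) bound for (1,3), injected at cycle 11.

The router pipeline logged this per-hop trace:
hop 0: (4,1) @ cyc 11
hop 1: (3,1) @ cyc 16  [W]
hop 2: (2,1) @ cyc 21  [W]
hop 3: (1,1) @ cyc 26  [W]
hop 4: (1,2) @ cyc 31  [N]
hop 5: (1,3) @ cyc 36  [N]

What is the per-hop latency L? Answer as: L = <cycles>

L = 5

Δcyc across hop 0→1: 16 − 11 = 5.
One hop costs L cycles, so L = 5.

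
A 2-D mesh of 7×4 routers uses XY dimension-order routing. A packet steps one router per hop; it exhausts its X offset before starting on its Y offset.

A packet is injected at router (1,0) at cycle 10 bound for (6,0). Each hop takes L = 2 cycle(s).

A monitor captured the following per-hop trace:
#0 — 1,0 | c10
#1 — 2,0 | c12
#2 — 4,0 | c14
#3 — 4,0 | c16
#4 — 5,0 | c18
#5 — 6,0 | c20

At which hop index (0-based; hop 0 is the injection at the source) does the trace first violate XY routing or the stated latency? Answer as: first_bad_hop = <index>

first_bad_hop = 2

  1: Δx=+1 Δy=+0 Δt=2 [ok]
  2: Δx=+2 Δy=+0 Δt=2 [BAD: non-unit step]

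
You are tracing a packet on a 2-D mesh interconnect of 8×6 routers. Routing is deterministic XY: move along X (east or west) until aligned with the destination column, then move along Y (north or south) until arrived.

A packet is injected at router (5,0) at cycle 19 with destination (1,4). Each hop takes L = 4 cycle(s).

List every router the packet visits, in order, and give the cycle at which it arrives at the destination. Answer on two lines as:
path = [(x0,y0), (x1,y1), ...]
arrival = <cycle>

#0 — 5,0 | c19
#1 — 4,0 | c23 | W
#2 — 3,0 | c27 | W
#3 — 2,0 | c31 | W
#4 — 1,0 | c35 | W
#5 — 1,1 | c39 | N
#6 — 1,2 | c43 | N
#7 — 1,3 | c47 | N
#8 — 1,4 | c51 | N

path = [(5,0), (4,0), (3,0), (2,0), (1,0), (1,1), (1,2), (1,3), (1,4)]
arrival = 51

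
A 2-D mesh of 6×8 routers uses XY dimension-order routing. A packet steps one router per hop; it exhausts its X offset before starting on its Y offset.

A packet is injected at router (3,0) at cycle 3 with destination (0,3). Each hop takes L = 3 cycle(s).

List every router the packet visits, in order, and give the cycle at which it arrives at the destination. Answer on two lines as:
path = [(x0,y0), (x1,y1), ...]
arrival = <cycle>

path = [(3,0), (2,0), (1,0), (0,0), (0,1), (0,2), (0,3)]
arrival = 21

#0 — 3,0 | c3
#1 — 2,0 | c6 | W
#2 — 1,0 | c9 | W
#3 — 0,0 | c12 | W
#4 — 0,1 | c15 | N
#5 — 0,2 | c18 | N
#6 — 0,3 | c21 | N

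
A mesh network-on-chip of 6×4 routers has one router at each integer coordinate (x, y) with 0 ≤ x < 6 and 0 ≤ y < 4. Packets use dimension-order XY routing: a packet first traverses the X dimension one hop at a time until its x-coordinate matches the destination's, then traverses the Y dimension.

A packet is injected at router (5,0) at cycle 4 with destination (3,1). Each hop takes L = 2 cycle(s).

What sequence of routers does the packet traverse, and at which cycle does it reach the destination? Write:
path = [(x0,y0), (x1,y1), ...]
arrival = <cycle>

path = [(5,0), (4,0), (3,0), (3,1)]
arrival = 10

src (5,0)  cyc=4
W→(4,0)  cyc=6
W→(3,0)  cyc=8
N→(3,1)  cyc=10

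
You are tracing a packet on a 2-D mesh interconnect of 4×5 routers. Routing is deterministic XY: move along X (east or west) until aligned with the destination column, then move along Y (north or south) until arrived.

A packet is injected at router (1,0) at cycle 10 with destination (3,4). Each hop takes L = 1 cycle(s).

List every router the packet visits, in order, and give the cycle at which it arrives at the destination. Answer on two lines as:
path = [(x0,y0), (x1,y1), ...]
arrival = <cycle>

path = [(1,0), (2,0), (3,0), (3,1), (3,2), (3,3), (3,4)]
arrival = 16

[0] x=1 y=0 t=10
[1] x=2 y=0 t=11 →E
[2] x=3 y=0 t=12 →E
[3] x=3 y=1 t=13 →N
[4] x=3 y=2 t=14 →N
[5] x=3 y=3 t=15 →N
[6] x=3 y=4 t=16 →N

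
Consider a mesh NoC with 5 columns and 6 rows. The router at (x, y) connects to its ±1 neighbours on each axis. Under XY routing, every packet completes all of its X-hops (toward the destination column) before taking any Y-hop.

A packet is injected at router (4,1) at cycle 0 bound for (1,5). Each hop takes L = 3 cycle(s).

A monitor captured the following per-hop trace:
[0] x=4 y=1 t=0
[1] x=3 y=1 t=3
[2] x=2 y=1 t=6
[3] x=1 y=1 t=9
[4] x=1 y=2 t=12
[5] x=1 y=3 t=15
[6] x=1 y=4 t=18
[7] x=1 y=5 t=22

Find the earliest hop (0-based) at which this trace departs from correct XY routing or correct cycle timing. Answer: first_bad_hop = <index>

[1] (-1,+0) / 3c ⇒ ok
[2] (-1,+0) / 3c ⇒ ok
[3] (-1,+0) / 3c ⇒ ok
[4] (+0,+1) / 3c ⇒ ok
[5] (+0,+1) / 3c ⇒ ok
[6] (+0,+1) / 3c ⇒ ok
[7] (+0,+1) / 4c ⇒ BAD: Δcyc=4≠L

first_bad_hop = 7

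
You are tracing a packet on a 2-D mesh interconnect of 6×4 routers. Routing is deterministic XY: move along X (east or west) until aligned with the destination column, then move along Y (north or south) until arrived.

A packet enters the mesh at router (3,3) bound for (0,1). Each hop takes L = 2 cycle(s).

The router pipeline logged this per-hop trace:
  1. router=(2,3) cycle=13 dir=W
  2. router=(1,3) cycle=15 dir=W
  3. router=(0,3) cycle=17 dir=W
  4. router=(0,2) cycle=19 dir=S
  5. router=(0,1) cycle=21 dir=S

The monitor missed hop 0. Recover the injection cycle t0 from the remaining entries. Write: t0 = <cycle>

Hop 1 reached at cycle 13; hop k is at t0 + k·L.
Therefore t0 = 13 − L = 11.

t0 = 11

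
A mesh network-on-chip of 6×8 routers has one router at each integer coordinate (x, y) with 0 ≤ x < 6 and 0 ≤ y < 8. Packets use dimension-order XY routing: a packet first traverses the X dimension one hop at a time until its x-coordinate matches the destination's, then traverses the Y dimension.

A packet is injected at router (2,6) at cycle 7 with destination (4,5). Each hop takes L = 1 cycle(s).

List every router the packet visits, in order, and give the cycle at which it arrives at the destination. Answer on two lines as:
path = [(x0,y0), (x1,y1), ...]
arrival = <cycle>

path = [(2,6), (3,6), (4,6), (4,5)]
arrival = 10

t=7: at (2,6)
t=8: at (3,6) after E
t=9: at (4,6) after E
t=10: at (4,5) after S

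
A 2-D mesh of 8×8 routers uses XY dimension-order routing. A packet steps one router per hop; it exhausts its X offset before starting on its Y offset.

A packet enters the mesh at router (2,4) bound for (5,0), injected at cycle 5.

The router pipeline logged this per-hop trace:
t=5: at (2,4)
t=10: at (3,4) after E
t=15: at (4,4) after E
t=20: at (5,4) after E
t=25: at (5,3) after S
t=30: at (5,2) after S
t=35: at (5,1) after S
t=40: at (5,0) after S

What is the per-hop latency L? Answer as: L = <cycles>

Between hops 0 and 1 the cycle counter advances 10 − 5 = 5.
Each hop adds L, hence L = 5.

L = 5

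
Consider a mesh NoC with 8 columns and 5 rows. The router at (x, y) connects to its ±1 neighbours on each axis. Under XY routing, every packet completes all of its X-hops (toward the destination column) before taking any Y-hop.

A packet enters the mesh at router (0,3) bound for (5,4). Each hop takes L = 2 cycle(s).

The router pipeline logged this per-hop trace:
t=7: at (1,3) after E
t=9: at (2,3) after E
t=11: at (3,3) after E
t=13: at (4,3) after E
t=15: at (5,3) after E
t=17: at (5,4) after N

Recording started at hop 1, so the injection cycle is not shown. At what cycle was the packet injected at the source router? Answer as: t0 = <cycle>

t0 = 5

At hop 1 the cycle is 7; in general cyc_k = t0 + kL.
So t0 = 7 − 1·2 = 5.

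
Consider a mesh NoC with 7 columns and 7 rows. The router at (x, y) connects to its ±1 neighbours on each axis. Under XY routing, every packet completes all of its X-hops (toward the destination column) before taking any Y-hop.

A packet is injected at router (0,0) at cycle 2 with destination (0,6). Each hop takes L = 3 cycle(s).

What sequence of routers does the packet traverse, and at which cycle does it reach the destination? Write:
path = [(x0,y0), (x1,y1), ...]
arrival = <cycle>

hop 0: (0,0) @ cyc 2
hop 1: (0,1) @ cyc 5  [N]
hop 2: (0,2) @ cyc 8  [N]
hop 3: (0,3) @ cyc 11  [N]
hop 4: (0,4) @ cyc 14  [N]
hop 5: (0,5) @ cyc 17  [N]
hop 6: (0,6) @ cyc 20  [N]

path = [(0,0), (0,1), (0,2), (0,3), (0,4), (0,5), (0,6)]
arrival = 20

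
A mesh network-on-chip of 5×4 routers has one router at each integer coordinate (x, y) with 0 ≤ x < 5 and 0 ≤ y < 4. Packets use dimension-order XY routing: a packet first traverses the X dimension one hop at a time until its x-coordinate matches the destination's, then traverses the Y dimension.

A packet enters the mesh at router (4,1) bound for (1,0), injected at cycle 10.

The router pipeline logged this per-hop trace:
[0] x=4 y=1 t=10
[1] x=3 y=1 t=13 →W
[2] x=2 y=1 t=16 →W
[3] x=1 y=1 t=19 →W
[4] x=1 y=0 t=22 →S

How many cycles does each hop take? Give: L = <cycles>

L = 3

From hop 0 (10) to hop 1 (13): +3 cycles.
That increment is L by definition: L = 3.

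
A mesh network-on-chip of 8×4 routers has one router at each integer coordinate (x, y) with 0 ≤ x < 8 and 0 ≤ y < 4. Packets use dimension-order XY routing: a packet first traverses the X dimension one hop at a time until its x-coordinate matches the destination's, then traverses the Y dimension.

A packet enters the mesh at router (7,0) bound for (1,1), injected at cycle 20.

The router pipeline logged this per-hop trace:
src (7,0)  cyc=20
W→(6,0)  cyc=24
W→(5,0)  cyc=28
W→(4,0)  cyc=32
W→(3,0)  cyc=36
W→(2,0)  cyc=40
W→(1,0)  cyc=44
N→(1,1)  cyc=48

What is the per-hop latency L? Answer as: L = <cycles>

Δcyc across hop 0→1: 24 − 20 = 4.
Per-hop latency L = Δcyc = 4.

L = 4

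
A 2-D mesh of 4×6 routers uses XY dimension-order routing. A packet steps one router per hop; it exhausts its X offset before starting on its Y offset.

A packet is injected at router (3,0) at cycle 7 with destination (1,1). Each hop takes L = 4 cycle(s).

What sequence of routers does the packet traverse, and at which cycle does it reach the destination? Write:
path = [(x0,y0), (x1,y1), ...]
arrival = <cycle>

path = [(3,0), (2,0), (1,0), (1,1)]
arrival = 19

#0 — 3,0 | c7
#1 — 2,0 | c11 | W
#2 — 1,0 | c15 | W
#3 — 1,1 | c19 | N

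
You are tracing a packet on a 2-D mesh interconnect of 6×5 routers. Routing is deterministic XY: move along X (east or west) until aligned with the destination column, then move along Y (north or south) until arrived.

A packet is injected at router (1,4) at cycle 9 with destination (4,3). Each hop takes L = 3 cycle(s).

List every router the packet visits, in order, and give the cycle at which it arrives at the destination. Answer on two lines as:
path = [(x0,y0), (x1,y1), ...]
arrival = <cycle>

[0] x=1 y=4 t=9
[1] x=2 y=4 t=12 →E
[2] x=3 y=4 t=15 →E
[3] x=4 y=4 t=18 →E
[4] x=4 y=3 t=21 →S

path = [(1,4), (2,4), (3,4), (4,4), (4,3)]
arrival = 21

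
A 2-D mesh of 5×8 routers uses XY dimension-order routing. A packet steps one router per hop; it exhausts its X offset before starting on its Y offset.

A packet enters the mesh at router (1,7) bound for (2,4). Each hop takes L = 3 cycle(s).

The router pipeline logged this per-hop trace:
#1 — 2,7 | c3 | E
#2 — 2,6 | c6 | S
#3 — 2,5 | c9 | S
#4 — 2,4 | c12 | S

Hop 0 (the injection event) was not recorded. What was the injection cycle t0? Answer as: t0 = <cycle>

t0 = 0

At hop 1 the cycle is 3; in general cyc_k = t0 + kL.
t0 = cyc[1] − L = 3 − 3 = 0.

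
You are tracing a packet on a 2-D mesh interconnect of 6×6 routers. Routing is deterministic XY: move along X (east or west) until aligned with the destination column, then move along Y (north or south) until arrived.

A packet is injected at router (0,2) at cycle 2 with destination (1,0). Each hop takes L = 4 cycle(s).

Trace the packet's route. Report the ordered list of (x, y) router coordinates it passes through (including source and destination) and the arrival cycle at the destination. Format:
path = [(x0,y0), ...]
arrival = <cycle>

path = [(0,2), (1,2), (1,1), (1,0)]
arrival = 14

hop 0: (0,2) @ cyc 2
hop 1: (1,2) @ cyc 6  [E]
hop 2: (1,1) @ cyc 10  [S]
hop 3: (1,0) @ cyc 14  [S]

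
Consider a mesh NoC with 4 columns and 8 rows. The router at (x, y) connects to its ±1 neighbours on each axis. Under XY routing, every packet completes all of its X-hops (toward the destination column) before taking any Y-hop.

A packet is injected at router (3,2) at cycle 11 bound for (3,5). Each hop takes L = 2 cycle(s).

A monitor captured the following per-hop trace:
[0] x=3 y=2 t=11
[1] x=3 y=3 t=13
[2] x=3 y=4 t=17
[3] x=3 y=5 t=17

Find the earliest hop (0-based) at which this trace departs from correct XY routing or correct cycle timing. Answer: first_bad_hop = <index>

hop 1: step (+0,+1), +2 cyc — ok
hop 2: step (+0,+1), +4 cyc — BAD: Δcyc=4≠L

first_bad_hop = 2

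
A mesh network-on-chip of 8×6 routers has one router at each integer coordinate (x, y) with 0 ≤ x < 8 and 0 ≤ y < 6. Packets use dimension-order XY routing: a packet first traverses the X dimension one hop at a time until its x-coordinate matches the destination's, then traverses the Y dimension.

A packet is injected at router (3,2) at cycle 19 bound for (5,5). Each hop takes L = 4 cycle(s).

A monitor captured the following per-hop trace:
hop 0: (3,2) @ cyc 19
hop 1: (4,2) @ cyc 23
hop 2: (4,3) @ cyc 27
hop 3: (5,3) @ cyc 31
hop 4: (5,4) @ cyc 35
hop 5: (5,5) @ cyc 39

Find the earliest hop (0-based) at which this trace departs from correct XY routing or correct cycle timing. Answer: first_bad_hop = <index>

hop 1: step (+1,+0), +4 cyc — ok
hop 2: step (+0,+1), +4 cyc — BAD: Y-move but x=4≠5

first_bad_hop = 2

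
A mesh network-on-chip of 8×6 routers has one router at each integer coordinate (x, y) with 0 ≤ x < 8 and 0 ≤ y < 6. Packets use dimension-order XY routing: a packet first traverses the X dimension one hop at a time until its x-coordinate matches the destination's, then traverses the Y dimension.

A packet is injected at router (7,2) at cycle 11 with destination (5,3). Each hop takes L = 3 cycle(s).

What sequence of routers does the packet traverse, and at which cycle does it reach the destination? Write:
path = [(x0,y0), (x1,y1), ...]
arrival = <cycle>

  0. router=(7,2) cycle=11 (inject)
  1. router=(6,2) cycle=14 dir=W
  2. router=(5,2) cycle=17 dir=W
  3. router=(5,3) cycle=20 dir=N

path = [(7,2), (6,2), (5,2), (5,3)]
arrival = 20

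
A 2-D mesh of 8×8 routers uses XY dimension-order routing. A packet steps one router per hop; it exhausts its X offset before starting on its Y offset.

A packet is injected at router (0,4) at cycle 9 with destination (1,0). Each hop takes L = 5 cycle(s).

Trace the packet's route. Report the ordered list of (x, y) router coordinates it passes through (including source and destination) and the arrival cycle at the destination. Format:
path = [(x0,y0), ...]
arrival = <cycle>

path = [(0,4), (1,4), (1,3), (1,2), (1,1), (1,0)]
arrival = 34

src (0,4)  cyc=9
E→(1,4)  cyc=14
S→(1,3)  cyc=19
S→(1,2)  cyc=24
S→(1,1)  cyc=29
S→(1,0)  cyc=34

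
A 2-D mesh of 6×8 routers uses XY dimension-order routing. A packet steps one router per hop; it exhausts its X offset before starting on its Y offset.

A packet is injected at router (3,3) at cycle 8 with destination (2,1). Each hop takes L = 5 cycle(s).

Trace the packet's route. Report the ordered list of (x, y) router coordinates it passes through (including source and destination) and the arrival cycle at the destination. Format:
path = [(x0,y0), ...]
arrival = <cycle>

#0 — 3,3 | c8
#1 — 2,3 | c13 | W
#2 — 2,2 | c18 | S
#3 — 2,1 | c23 | S

path = [(3,3), (2,3), (2,2), (2,1)]
arrival = 23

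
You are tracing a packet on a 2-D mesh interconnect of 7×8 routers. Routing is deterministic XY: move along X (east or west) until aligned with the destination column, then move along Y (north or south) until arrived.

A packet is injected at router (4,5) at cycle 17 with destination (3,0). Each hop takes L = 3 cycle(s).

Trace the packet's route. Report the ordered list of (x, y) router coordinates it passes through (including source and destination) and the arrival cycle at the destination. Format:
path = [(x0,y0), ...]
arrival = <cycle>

t=17: at (4,5)
t=20: at (3,5) after W
t=23: at (3,4) after S
t=26: at (3,3) after S
t=29: at (3,2) after S
t=32: at (3,1) after S
t=35: at (3,0) after S

path = [(4,5), (3,5), (3,4), (3,3), (3,2), (3,1), (3,0)]
arrival = 35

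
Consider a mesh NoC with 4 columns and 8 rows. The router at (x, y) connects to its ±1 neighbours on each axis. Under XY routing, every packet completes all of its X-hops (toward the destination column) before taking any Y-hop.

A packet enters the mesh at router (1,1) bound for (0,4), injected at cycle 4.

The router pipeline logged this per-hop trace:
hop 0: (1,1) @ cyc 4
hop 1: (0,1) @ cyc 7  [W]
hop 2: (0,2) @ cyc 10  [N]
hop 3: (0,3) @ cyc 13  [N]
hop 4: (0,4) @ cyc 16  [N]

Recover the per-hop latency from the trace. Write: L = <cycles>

Δcyc across hop 0→1: 7 − 4 = 3.
Each hop adds L, hence L = 3.

L = 3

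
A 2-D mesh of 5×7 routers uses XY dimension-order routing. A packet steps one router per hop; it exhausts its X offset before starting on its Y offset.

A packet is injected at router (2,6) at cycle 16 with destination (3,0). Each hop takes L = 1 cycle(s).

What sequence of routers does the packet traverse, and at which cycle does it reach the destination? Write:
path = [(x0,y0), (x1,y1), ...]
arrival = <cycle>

[0] x=2 y=6 t=16
[1] x=3 y=6 t=17 →E
[2] x=3 y=5 t=18 →S
[3] x=3 y=4 t=19 →S
[4] x=3 y=3 t=20 →S
[5] x=3 y=2 t=21 →S
[6] x=3 y=1 t=22 →S
[7] x=3 y=0 t=23 →S

path = [(2,6), (3,6), (3,5), (3,4), (3,3), (3,2), (3,1), (3,0)]
arrival = 23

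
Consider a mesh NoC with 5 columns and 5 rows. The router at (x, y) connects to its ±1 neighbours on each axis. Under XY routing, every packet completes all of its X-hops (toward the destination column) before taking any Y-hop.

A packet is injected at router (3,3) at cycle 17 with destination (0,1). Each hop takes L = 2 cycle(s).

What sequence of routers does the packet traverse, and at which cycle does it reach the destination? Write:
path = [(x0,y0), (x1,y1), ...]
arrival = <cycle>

path = [(3,3), (2,3), (1,3), (0,3), (0,2), (0,1)]
arrival = 27

hop 0: (3,3) @ cyc 17
hop 1: (2,3) @ cyc 19  [W]
hop 2: (1,3) @ cyc 21  [W]
hop 3: (0,3) @ cyc 23  [W]
hop 4: (0,2) @ cyc 25  [S]
hop 5: (0,1) @ cyc 27  [S]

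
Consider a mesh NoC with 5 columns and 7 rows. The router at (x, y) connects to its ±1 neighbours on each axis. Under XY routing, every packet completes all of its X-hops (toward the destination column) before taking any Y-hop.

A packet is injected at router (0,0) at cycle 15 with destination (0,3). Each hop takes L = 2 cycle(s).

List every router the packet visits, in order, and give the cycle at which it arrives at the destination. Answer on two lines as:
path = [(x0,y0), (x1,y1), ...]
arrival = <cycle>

path = [(0,0), (0,1), (0,2), (0,3)]
arrival = 21

  0. router=(0,0) cycle=15 (inject)
  1. router=(0,1) cycle=17 dir=N
  2. router=(0,2) cycle=19 dir=N
  3. router=(0,3) cycle=21 dir=N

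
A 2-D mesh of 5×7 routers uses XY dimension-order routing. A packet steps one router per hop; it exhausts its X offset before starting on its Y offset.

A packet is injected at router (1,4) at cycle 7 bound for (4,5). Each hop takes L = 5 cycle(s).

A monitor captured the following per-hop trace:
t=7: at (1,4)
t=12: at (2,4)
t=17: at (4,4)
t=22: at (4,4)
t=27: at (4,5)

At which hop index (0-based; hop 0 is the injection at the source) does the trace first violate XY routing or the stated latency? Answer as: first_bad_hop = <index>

[1] (+1,+0) / 5c ⇒ ok
[2] (+2,+0) / 5c ⇒ BAD: non-unit step

first_bad_hop = 2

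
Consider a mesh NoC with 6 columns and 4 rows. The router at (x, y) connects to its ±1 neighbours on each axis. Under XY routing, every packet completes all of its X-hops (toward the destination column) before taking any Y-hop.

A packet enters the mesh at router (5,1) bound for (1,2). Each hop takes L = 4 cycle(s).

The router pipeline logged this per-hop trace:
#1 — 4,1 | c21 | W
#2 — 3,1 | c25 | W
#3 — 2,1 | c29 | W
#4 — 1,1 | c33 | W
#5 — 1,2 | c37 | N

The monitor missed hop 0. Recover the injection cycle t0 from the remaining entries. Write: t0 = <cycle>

t0 = 17

At hop 1 the cycle is 21; in general cyc_k = t0 + kL.
t0 = cyc[1] − L = 21 − 4 = 17.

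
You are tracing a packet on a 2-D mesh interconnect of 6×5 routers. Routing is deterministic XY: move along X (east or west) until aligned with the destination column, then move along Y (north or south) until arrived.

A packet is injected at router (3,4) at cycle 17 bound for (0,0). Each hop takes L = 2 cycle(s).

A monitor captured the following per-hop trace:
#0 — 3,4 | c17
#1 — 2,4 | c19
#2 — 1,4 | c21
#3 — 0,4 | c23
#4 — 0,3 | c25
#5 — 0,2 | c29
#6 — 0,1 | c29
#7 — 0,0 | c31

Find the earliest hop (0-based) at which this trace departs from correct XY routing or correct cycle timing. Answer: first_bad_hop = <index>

  1: Δx=-1 Δy=+0 Δt=2 [ok]
  2: Δx=-1 Δy=+0 Δt=2 [ok]
  3: Δx=-1 Δy=+0 Δt=2 [ok]
  4: Δx=+0 Δy=-1 Δt=2 [ok]
  5: Δx=+0 Δy=-1 Δt=4 [BAD: Δcyc=4≠L]

first_bad_hop = 5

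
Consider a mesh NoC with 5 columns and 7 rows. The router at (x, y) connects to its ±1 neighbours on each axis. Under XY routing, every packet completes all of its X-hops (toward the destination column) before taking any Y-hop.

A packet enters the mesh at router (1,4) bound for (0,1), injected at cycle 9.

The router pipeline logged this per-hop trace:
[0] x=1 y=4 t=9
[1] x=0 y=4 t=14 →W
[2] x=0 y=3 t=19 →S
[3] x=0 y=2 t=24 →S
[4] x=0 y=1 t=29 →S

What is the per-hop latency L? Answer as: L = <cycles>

L = 5

From hop 0 (9) to hop 1 (14): +5 cycles.
Each hop adds L, hence L = 5.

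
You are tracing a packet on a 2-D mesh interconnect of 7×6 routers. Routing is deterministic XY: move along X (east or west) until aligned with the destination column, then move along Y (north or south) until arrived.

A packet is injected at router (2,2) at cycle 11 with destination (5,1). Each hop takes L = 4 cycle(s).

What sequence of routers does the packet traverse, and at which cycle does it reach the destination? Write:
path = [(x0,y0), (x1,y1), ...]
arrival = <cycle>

path = [(2,2), (3,2), (4,2), (5,2), (5,1)]
arrival = 27

src (2,2)  cyc=11
E→(3,2)  cyc=15
E→(4,2)  cyc=19
E→(5,2)  cyc=23
S→(5,1)  cyc=27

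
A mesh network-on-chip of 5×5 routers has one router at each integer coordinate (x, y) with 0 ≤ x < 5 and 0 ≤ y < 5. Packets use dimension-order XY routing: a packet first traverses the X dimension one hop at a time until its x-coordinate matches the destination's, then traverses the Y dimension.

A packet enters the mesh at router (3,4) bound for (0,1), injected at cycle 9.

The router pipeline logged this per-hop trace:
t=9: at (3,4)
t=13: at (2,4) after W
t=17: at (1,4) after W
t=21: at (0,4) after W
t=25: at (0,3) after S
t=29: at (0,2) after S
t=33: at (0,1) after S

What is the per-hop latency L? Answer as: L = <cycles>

L = 4

Δcyc across hop 0→1: 13 − 9 = 4.
One hop costs L cycles, so L = 4.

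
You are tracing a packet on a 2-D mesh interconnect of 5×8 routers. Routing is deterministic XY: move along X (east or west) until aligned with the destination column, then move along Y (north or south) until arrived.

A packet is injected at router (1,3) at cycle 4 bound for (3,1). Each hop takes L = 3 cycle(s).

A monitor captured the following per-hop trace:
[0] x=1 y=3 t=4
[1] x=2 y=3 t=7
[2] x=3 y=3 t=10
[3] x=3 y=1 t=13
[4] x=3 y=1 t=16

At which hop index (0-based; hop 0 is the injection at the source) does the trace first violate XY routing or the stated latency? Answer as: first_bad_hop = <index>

first_bad_hop = 3

[1] (+1,+0) / 3c ⇒ ok
[2] (+1,+0) / 3c ⇒ ok
[3] (+0,-2) / 3c ⇒ BAD: non-unit step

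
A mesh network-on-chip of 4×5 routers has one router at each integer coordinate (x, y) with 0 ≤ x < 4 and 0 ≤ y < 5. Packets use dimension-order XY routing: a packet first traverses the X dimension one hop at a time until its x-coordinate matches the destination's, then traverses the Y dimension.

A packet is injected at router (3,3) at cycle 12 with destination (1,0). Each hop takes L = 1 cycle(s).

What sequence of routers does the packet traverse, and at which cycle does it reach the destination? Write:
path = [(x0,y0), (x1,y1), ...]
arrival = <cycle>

src (3,3)  cyc=12
W→(2,3)  cyc=13
W→(1,3)  cyc=14
S→(1,2)  cyc=15
S→(1,1)  cyc=16
S→(1,0)  cyc=17

path = [(3,3), (2,3), (1,3), (1,2), (1,1), (1,0)]
arrival = 17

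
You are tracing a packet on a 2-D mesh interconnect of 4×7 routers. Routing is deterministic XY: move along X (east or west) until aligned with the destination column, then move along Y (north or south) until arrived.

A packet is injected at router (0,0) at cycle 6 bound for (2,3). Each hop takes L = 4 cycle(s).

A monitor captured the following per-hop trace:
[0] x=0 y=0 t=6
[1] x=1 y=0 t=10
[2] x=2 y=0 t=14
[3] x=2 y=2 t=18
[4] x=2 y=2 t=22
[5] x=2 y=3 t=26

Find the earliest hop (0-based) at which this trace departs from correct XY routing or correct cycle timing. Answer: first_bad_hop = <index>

  1: Δx=+1 Δy=+0 Δt=4 [ok]
  2: Δx=+1 Δy=+0 Δt=4 [ok]
  3: Δx=+0 Δy=+2 Δt=4 [BAD: non-unit step]

first_bad_hop = 3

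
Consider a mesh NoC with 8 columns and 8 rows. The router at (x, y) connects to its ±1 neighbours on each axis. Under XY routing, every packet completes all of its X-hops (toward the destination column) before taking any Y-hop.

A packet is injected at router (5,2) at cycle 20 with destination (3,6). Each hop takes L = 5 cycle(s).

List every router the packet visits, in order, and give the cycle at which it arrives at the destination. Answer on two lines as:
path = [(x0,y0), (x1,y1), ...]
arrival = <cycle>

path = [(5,2), (4,2), (3,2), (3,3), (3,4), (3,5), (3,6)]
arrival = 50

src (5,2)  cyc=20
W→(4,2)  cyc=25
W→(3,2)  cyc=30
N→(3,3)  cyc=35
N→(3,4)  cyc=40
N→(3,5)  cyc=45
N→(3,6)  cyc=50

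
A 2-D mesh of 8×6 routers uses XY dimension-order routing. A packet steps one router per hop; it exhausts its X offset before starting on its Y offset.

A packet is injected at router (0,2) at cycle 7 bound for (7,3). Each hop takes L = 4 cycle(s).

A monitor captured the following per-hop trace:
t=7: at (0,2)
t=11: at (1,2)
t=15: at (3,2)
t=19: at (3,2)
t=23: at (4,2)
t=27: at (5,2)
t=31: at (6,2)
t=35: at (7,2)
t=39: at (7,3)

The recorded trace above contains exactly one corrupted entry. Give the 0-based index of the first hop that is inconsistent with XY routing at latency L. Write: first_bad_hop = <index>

first_bad_hop = 2

[1] (+1,+0) / 4c ⇒ ok
[2] (+2,+0) / 4c ⇒ BAD: non-unit step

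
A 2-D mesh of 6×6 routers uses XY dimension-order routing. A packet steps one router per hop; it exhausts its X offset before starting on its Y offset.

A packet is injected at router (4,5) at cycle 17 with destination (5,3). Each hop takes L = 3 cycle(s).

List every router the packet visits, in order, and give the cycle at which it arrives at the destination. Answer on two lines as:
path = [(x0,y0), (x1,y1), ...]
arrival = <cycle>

path = [(4,5), (5,5), (5,4), (5,3)]
arrival = 26

hop 0: (4,5) @ cyc 17
hop 1: (5,5) @ cyc 20  [E]
hop 2: (5,4) @ cyc 23  [S]
hop 3: (5,3) @ cyc 26  [S]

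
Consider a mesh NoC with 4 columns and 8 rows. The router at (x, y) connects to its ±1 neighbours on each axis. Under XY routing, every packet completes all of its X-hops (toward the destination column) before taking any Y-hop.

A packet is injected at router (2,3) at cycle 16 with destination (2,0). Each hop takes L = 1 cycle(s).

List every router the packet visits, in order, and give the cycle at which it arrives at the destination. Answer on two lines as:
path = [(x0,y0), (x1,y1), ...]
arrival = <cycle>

#0 — 2,3 | c16
#1 — 2,2 | c17 | S
#2 — 2,1 | c18 | S
#3 — 2,0 | c19 | S

path = [(2,3), (2,2), (2,1), (2,0)]
arrival = 19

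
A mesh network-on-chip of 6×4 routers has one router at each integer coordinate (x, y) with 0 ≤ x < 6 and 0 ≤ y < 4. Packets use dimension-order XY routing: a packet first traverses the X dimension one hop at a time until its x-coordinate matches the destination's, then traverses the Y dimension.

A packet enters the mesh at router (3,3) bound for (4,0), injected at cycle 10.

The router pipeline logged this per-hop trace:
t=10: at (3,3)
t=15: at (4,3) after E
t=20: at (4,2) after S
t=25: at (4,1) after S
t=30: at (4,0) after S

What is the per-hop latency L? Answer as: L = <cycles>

L = 5

Δcyc across hop 0→1: 15 − 10 = 5.
Per-hop latency L = Δcyc = 5.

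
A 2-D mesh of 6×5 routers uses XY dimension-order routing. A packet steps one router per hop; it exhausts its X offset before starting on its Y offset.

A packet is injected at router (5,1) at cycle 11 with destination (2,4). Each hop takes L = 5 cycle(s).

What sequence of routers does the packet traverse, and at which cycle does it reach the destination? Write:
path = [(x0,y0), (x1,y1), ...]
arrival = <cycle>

path = [(5,1), (4,1), (3,1), (2,1), (2,2), (2,3), (2,4)]
arrival = 41

t=11: at (5,1)
t=16: at (4,1) after W
t=21: at (3,1) after W
t=26: at (2,1) after W
t=31: at (2,2) after N
t=36: at (2,3) after N
t=41: at (2,4) after N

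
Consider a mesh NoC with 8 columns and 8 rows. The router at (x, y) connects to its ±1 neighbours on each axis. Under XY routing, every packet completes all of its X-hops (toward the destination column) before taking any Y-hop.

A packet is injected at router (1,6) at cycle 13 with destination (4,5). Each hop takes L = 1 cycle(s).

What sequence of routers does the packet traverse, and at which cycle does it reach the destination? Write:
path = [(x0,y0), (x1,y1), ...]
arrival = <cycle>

  0. router=(1,6) cycle=13 (inject)
  1. router=(2,6) cycle=14 dir=E
  2. router=(3,6) cycle=15 dir=E
  3. router=(4,6) cycle=16 dir=E
  4. router=(4,5) cycle=17 dir=S

path = [(1,6), (2,6), (3,6), (4,6), (4,5)]
arrival = 17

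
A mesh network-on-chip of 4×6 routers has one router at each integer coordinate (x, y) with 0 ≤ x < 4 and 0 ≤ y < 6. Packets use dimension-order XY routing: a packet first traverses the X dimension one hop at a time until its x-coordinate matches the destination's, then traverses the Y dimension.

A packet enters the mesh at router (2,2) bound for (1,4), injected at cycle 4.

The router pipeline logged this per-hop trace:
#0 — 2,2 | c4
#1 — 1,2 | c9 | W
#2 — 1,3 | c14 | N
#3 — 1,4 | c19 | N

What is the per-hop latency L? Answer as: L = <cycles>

From hop 0 (4) to hop 1 (9): +5 cycles.
That increment is L by definition: L = 5.

L = 5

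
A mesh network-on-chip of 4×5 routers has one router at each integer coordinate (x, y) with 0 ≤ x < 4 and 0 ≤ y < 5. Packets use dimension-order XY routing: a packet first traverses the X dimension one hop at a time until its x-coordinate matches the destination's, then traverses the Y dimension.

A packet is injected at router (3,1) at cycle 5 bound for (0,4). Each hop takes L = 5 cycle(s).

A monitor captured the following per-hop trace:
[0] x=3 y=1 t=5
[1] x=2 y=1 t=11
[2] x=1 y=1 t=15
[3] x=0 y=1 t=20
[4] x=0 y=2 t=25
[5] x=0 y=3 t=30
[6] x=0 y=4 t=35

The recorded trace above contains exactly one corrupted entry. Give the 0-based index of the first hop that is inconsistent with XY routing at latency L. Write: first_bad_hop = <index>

first_bad_hop = 1

hop 1: step (-1,+0), +6 cyc — BAD: Δcyc=6≠L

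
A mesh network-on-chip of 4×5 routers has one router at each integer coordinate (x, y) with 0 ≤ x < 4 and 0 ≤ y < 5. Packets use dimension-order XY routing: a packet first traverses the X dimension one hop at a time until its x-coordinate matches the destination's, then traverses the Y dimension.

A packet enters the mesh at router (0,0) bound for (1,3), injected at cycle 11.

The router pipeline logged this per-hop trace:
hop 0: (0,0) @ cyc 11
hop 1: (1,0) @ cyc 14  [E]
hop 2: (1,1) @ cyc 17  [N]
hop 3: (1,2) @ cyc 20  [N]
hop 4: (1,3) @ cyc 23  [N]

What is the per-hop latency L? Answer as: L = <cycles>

L = 3

From hop 0 (11) to hop 1 (14): +3 cycles.
One hop costs L cycles, so L = 3.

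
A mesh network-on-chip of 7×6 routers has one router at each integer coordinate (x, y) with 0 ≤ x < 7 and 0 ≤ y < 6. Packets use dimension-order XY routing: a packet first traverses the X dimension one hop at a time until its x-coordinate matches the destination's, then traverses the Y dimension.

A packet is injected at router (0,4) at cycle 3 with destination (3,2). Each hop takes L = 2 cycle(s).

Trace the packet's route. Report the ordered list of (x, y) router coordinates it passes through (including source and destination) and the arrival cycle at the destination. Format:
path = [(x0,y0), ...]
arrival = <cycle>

path = [(0,4), (1,4), (2,4), (3,4), (3,3), (3,2)]
arrival = 13

[0] x=0 y=4 t=3
[1] x=1 y=4 t=5 →E
[2] x=2 y=4 t=7 →E
[3] x=3 y=4 t=9 →E
[4] x=3 y=3 t=11 →S
[5] x=3 y=2 t=13 →S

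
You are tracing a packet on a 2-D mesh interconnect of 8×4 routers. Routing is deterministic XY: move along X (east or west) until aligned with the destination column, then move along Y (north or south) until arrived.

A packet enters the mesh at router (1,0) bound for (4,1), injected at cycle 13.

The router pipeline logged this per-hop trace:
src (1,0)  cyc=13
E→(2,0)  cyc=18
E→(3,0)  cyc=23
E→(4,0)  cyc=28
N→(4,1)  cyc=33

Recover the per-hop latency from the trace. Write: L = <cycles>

L = 5

From hop 0 (13) to hop 1 (18): +5 cycles.
Per-hop latency L = Δcyc = 5.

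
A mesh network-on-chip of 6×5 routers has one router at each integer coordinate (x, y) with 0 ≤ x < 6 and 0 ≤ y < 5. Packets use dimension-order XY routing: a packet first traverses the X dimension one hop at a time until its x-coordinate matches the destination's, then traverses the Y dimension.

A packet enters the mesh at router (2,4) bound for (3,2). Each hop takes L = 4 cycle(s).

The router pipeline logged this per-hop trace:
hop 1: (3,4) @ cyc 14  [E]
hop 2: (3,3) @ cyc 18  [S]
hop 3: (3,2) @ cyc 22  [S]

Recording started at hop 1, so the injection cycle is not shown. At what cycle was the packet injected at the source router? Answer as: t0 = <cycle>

t0 = 10

Hop 1 reached at cycle 14; hop k is at t0 + k·L.
So t0 = 14 − 1·4 = 10.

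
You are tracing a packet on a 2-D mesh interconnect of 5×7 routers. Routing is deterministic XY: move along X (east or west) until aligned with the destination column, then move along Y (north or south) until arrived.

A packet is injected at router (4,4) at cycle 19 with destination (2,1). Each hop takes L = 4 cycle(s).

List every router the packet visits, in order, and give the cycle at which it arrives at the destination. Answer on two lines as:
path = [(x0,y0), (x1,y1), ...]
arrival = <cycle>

path = [(4,4), (3,4), (2,4), (2,3), (2,2), (2,1)]
arrival = 39

[0] x=4 y=4 t=19
[1] x=3 y=4 t=23 →W
[2] x=2 y=4 t=27 →W
[3] x=2 y=3 t=31 →S
[4] x=2 y=2 t=35 →S
[5] x=2 y=1 t=39 →S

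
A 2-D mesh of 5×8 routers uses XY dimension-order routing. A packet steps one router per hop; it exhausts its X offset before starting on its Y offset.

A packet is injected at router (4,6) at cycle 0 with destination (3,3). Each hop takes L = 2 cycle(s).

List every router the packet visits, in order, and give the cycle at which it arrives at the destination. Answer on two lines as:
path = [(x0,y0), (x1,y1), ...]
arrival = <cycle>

#0 — 4,6 | c0
#1 — 3,6 | c2 | W
#2 — 3,5 | c4 | S
#3 — 3,4 | c6 | S
#4 — 3,3 | c8 | S

path = [(4,6), (3,6), (3,5), (3,4), (3,3)]
arrival = 8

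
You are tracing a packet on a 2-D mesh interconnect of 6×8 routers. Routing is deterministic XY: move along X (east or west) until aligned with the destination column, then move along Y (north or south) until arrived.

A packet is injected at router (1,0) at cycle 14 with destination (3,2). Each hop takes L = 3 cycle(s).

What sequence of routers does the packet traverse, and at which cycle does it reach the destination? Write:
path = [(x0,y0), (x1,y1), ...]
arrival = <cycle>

src (1,0)  cyc=14
E→(2,0)  cyc=17
E→(3,0)  cyc=20
N→(3,1)  cyc=23
N→(3,2)  cyc=26

path = [(1,0), (2,0), (3,0), (3,1), (3,2)]
arrival = 26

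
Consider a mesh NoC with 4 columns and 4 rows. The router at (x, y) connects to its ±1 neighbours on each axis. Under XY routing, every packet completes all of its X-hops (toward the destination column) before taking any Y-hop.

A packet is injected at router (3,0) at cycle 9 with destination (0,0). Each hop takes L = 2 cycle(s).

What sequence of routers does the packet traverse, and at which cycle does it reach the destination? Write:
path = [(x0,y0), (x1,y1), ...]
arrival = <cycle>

path = [(3,0), (2,0), (1,0), (0,0)]
arrival = 15

t=9: at (3,0)
t=11: at (2,0) after W
t=13: at (1,0) after W
t=15: at (0,0) after W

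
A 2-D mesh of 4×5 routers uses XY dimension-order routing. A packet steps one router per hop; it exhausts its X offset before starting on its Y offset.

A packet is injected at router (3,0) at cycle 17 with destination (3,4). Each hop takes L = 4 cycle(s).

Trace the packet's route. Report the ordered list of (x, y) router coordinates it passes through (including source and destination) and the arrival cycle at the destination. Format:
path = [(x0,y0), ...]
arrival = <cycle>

src (3,0)  cyc=17
N→(3,1)  cyc=21
N→(3,2)  cyc=25
N→(3,3)  cyc=29
N→(3,4)  cyc=33

path = [(3,0), (3,1), (3,2), (3,3), (3,4)]
arrival = 33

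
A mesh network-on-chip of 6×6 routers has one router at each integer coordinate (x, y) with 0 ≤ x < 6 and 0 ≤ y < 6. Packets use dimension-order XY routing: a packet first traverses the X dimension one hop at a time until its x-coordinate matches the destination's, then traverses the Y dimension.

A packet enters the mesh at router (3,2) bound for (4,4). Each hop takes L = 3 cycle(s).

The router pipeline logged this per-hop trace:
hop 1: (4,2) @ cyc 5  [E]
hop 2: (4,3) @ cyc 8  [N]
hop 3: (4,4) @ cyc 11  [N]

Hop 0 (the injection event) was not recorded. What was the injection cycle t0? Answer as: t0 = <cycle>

t0 = 2

The first recorded entry is hop 1 at cycle 5.
Therefore t0 = 5 − L = 2.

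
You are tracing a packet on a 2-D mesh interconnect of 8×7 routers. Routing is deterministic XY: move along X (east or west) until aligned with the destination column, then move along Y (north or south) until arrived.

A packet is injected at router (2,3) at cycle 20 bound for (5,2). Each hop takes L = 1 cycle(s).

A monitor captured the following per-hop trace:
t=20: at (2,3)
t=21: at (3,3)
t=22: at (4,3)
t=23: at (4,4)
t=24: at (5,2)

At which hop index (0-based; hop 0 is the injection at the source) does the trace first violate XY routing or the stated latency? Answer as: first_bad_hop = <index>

first_bad_hop = 3

check 1→ d=(1,0) cyc+1: ok
check 2→ d=(1,0) cyc+1: ok
check 3→ d=(0,1) cyc+1: BAD: Y-move but x=4≠5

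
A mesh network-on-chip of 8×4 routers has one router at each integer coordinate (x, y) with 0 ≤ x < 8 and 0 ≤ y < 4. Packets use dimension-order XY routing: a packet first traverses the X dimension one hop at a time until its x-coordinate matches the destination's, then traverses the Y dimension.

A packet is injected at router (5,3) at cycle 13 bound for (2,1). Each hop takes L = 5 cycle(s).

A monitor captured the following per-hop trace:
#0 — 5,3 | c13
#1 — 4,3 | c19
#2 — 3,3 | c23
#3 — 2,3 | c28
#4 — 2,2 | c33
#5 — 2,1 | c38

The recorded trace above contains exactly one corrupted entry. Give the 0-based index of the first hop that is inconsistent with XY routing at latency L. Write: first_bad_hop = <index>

check 1→ d=(-1,0) cyc+6: BAD: Δcyc=6≠L

first_bad_hop = 1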